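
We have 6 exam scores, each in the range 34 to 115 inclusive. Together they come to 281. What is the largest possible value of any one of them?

To make one score as large as possible, make the other 5 as small as possible.
The other 5 contribute at least 5 × 34 = 170, leaving at most 281 − 170 = 111.
Since 111 ≤ 115, this is achievable: one at 111 and 5 at 34.

111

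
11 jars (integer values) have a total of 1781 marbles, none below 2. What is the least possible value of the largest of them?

The 11 values sum to 1781, so their maximum is at least ⌈1781/11⌉ = 162.
Achievable: 10 of them at 162 and 1 at 161 total 1781.

162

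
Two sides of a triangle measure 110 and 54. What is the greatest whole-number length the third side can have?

163

The third side must be less than 110 + 54 = 164.
The largest integer below 164 is 163.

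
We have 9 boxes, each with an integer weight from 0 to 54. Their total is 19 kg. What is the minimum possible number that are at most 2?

Each value above 2 is at least 3, contributing at least 3 − 0 = 3 above the floor 0.
The sum exceeds the floor total 0 by 19, so at most ⌊19/3⌋ = 6 exceed 2, and at least 3 are ≤ 2.
Exactly 3 works: 3 values at 0 and 6 at 3 total 18; raise one of the low values by 1 (still ≤ 2) to hit 19.

3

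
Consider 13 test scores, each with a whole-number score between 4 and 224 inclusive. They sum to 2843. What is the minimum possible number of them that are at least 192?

Each value short of 192 is at most 191, costing at least 224 − 191 = 33 against the maximum total of 2912.
We can afford to lose at most 2912 − 2843 = 69, so at most ⌊69/33⌋ = 2 fall short, and at least 11 are ≥ 192.
Exactly 11 works: 11 values at 224 and 2 at 191 total 2846; lower one of the high values by 3 (still ≥ 192) to hit 2843.

11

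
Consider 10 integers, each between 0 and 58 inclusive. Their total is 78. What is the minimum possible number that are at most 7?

Each value above 7 is at least 8, contributing at least 8 − 0 = 8 above the floor 0.
The sum exceeds the floor total 0 by 78, so at most ⌊78/8⌋ = 9 exceed 7, and at least 1 are ≤ 7.
Exactly 1 works: 1 value at 0 and 9 at 8 total 72; raise one of the low values by 6 (still ≤ 7) to hit 78.

1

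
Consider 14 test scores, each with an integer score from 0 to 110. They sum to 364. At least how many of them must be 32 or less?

If only k of them are at most 32, the other 14 − k are at least 33, so the total is at least (14 − k)·33 + k·0.
This is ≤ 364, so (14 − k)·33 + 0k ≤ 364, which gives k ≥ 3.
Exactly 3 works: 3 values at 0 and 11 at 33 total 363; raise one of the low values by 1 (still ≤ 32) to hit 364.

3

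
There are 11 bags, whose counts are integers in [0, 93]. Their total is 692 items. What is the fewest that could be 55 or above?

3

Each value short of 55 is at most 54, costing at least 93 − 54 = 39 against the maximum total of 1023.
We can afford to lose at most 1023 − 692 = 331, so at most ⌊331/39⌋ = 8 fall short, and at least 3 are ≥ 55.
Exactly 3 works: 3 values at 93 and 8 at 54 total 711; lower one of the high values by 19 (still ≥ 55) to hit 692.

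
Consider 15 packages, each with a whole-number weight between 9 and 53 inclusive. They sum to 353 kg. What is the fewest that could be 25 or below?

3

Each value above 25 is at least 26, contributing at least 26 − 9 = 17 above the floor 9.
The sum exceeds the floor total 135 by 218, so at most ⌊218/17⌋ = 12 exceed 25, and at least 3 are ≤ 25.
Exactly 3 works: 3 values at 9 and 12 at 26 total 339; raise one of the low values by 14 (still ≤ 25) to hit 353.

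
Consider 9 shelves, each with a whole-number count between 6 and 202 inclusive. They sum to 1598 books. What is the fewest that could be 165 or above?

Suppose at most 9 − j of them reach 165; then j values are ≤ 164 and the rest ≤ 202.
The total is then ≤ 164·j + 202·(9 − j) = 1818 − 38j. For this to be ≥ 1598 we need j ≤ 5, so at least 9 − 5 = 4 must reach 165.
Exactly 4 works: 4 values at 202 and 5 at 164 total 1628; lower one of the high values by 30 (still ≥ 165) to hit 1598.

4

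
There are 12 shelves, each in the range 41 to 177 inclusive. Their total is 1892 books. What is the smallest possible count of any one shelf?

Minimizing one value means maximizing the remaining 11.
The other 11 can take up 11 × 177 = 1947 ≥ 1892 − 41, so one shelf can sit at its floor of 41.
Achievable: one at 41 and the other 11 totalling 1851, which fits since 11 × 41 ≤ 1851 ≤ 11 × 177.

41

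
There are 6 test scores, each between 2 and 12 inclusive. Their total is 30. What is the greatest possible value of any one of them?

12

Maximizing one value means minimizing the remaining 5.
The other 5 contribute at least 5 × 2 = 10, leaving at most 30 − 10 = 20.
But each score is capped at 12, so the maximum is 12.
Achievable: one at 12 and the other 5 totalling 18, which fits since 5 × 2 ≤ 18 ≤ 5 × 12.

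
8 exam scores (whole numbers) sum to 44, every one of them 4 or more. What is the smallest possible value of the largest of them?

The 8 values sum to 44, so their maximum is at least ⌈44/8⌉ = 6.
Taking 4 copies of 5 and 4 copies of 6 gives exactly 44, so 6 is attained.

6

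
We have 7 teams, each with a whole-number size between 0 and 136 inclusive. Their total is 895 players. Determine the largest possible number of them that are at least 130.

6

Suppose k of them are at least 130. Those contribute at least 130 each and the other 7 − k at least 0 each.
So the total is at least 130k + 0(7 − k) = 0 + 130k. This must be ≤ 895, giving k ≤ 6.
k = 6 is achieved by 6 values at 130 and 1 at 0, total 780; add 115 to one value (staying below 130) to reach 895.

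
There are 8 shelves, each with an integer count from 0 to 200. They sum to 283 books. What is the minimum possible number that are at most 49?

3

If only k of them are at most 49, the other 8 − k are at least 50, so the total is at least (8 − k)·50 + k·0.
This is ≤ 283, so (8 − k)·50 + 0k ≤ 283, which gives k ≥ 3.
Exactly 3 works: 3 values at 0 and 5 at 50 total 250; raise one of the low values by 33 (still ≤ 49) to hit 283.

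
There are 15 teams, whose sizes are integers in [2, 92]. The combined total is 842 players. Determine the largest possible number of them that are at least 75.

If k of the values are ≥ 75, the total is ≥ 75k + 2(15 − k).
Setting 75k + 2(15 − k) ≤ 842 gives 73k ≤ 812, so k ≤ 11.
k = 11 is achieved by 11 values at 75 and 4 at 2, total 833; add 9 to one value (staying below 75) to reach 842.

11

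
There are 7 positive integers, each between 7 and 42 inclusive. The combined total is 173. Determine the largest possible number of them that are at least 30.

5

Suppose k of them are at least 30. Those contribute at least 30 each and the other 7 − k at least 7 each.
So the total is at least 30k + 7(7 − k) = 49 + 23k. This must be ≤ 173, giving k ≤ 5.
k = 5 is achieved by 5 values at 30 and 2 at 7, total 164; add 9 to one value (staying below 30) to reach 173.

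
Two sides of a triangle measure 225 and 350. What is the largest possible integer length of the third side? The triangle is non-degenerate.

574

The third side must be less than 225 + 350 = 575.
The largest integer below 575 is 574.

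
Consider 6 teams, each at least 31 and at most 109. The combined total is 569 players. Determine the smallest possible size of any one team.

31

To make one team as small as possible, make the other 5 as large as possible.
The other 5 can take up 5 × 109 = 545 ≥ 569 − 31, so one team can sit at its floor of 31.
Achievable: one at 31 and the other 5 totalling 538, which fits since 5 × 31 ≤ 538 ≤ 5 × 109.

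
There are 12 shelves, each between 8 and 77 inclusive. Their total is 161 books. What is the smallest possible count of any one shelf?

Minimizing one value means maximizing the remaining 11.
The other 11 can take up 11 × 77 = 847 ≥ 161 − 8, so one shelf can sit at its floor of 8.
Achievable: one at 8 and the other 11 totalling 153, which fits since 11 × 8 ≤ 153 ≤ 11 × 77.

8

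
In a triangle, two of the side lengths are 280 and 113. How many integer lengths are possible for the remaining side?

The triangle inequality gives |280 − 113| < c < 280 + 113, i.e. 167 < c < 393.
So c can be any integer from 168 to 392: 225 values.

225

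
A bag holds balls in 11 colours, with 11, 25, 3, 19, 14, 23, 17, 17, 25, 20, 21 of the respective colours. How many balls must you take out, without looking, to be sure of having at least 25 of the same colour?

194

In the worst case you take as many as possible of each colour without reaching 25: 11 + 24 + 3 + 19 + 14 + 23 + 17 + 17 + 24 + 20 + 21 = 193.
The next one must give 25 of some colour, so 193 + 1 = 194.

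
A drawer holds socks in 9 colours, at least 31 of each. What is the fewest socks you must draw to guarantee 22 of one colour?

190

You could draw 21 of every colour without reaching 22 of any — 189 in all.
One more forces 22 of some colour, so 189 + 1 = 190.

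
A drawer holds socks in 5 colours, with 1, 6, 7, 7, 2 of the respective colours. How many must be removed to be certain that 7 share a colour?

22

In the worst case you take as many as possible of each colour without reaching 7: 1 + 6 + 6 + 6 + 2 = 21.
The next one must give 7 of some colour, so 21 + 1 = 22.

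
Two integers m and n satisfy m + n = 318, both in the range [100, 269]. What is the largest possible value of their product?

With m + n fixed, mn peaks when the two are closest together.
Taking m = 159 and n = 159 (both in [100, 269]) gives mn = 25281.

25281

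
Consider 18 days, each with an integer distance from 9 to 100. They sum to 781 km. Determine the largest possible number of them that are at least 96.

If k of the values are ≥ 96, the total is ≥ 96k + 9(18 − k).
Setting 96k + 9(18 − k) ≤ 781 gives 87k ≤ 619, so k ≤ 7.
k = 7 is achieved by 7 values at 96 and 11 at 9, total 771; add 10 to one value (staying below 96) to reach 781.

7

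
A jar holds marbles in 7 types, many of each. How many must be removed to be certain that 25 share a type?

169

In the worst case you draw 24 of each of the 7 types: 7 × 24 = 168.
One more forces 25 of some type, so 168 + 1 = 169.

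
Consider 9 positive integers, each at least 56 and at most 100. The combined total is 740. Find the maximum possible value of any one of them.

100

To make one integer as large as possible, make the other 8 as small as possible.
The other 8 contribute at least 8 × 56 = 448, leaving at most 740 − 448 = 292.
But each integer is capped at 100, so the maximum is 100.
Achievable: one at 100 and the other 8 totalling 640, which fits since 8 × 56 ≤ 640 ≤ 8 × 100.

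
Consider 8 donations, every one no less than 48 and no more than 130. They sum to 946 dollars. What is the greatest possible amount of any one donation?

130

Maximizing one value means minimizing the remaining 7.
The other 7 contribute at least 7 × 48 = 336, leaving at most 946 − 336 = 610.
But each donation is capped at 130, so the maximum is 130.
Achievable: one at 130 and the other 7 totalling 816, which fits since 7 × 48 ≤ 816 ≤ 7 × 130.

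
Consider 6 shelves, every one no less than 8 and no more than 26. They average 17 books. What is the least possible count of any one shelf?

8

To make one shelf as small as possible, make the other 5 as large as possible.
The total is 6 × 17 = 102.
The other 5 can take up 5 × 26 = 130 ≥ 102 − 8, so one shelf can sit at its floor of 8.
Achievable: one at 8 and the other 5 totalling 94, which fits since 5 × 8 ≤ 94 ≤ 5 × 26.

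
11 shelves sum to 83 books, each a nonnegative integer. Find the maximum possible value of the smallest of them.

The 11 values sum to 83, so their minimum is at most ⌊83/11⌋ = 7.
Taking 5 copies of 7 and 6 copies of 8 gives exactly 83, so 7 is attained.

7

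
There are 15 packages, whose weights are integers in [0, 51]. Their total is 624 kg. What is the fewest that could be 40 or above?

4

Suppose at most 15 − j of them reach 40; then j values are ≤ 39 and the rest ≤ 51.
The total is then ≤ 39·j + 51·(15 − j) = 765 − 12j. For this to be ≥ 624 we need j ≤ 11, so at least 15 − 11 = 4 must reach 40.
Exactly 4 works: 4 values at 51 and 11 at 39 total 633; lower one of the high values by 9 (still ≥ 40) to hit 624.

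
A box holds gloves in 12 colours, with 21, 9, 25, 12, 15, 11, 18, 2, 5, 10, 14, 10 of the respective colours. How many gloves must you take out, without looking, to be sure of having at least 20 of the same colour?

145

In the worst case you take as many as possible of each colour without reaching 20: 19 + 9 + 19 + 12 + 15 + 11 + 18 + 2 + 5 + 10 + 14 + 10 = 144.
The next one must give 20 of some colour, so 144 + 1 = 145.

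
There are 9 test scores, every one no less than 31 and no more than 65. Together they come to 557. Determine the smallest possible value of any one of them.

Minimizing one value means maximizing the remaining 8.
The other 8 contribute at most 8 × 65 = 520, leaving at least 557 − 520 = 37.
Since 37 ≥ 31, this is achievable: one at 37 and 8 at 65.

37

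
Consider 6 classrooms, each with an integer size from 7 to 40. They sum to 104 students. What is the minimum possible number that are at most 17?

1

Each value above 17 is at least 18, contributing at least 18 − 7 = 11 above the floor 7.
The sum exceeds the floor total 42 by 62, so at most ⌊62/11⌋ = 5 exceed 17, and at least 1 are ≤ 17.
Exactly 1 works: 1 value at 7 and 5 at 18 total 97; raise one of the low values by 7 (still ≤ 17) to hit 104.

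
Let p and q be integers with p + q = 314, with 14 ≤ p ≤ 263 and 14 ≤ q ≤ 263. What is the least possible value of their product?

13413

For a fixed sum, pq is smallest when p and q are as far apart as possible.
The extreme feasible split is p = 51, q = 263, giving pq = 13413.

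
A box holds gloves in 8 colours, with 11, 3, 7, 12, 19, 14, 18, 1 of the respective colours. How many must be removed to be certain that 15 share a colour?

In the worst case you take as many as possible of each colour without reaching 15: 11 + 3 + 7 + 12 + 14 + 14 + 14 + 1 = 76.
The next one must give 15 of some colour, so 76 + 1 = 77.

77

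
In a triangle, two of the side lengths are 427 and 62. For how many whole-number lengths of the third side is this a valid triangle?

The triangle inequality gives |427 − 62| < c < 427 + 62, i.e. 365 < c < 489.
So c can be any integer from 366 to 488: 123 values.

123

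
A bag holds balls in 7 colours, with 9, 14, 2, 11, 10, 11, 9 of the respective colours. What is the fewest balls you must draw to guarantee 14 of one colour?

In the worst case you take as many as possible of each colour without reaching 14: 9 + 13 + 2 + 11 + 10 + 11 + 9 = 65.
The next one must give 14 of some colour, so 65 + 1 = 66.

66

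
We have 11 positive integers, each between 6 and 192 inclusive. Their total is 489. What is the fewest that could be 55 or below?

3

Each value above 55 is at least 56, contributing at least 56 − 6 = 50 above the floor 6.
The sum exceeds the floor total 66 by 423, so at most ⌊423/50⌋ = 8 exceed 55, and at least 3 are ≤ 55.
Exactly 3 works: 3 values at 6 and 8 at 56 total 466; raise one of the low values by 23 (still ≤ 55) to hit 489.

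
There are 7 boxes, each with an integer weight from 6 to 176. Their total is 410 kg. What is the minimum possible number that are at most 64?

1

If only k of them are at most 64, the other 7 − k are at least 65, so the total is at least (7 − k)·65 + k·6.
This is ≤ 410, so (7 − k)·65 + 6k ≤ 410, which gives k ≥ 1.
Exactly 1 works: 1 value at 6 and 6 at 65 total 396; raise one of the low values by 14 (still ≤ 64) to hit 410.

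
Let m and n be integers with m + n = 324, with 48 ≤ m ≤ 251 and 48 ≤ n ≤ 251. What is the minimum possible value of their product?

18323

For a fixed sum, mn is smallest when m and n are as far apart as possible.
The extreme feasible split is m = 73, n = 251, giving mn = 18323.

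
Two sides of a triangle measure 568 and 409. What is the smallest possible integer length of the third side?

The third side must exceed |568 − 409| = 159.
The smallest integer above 159 is 160.

160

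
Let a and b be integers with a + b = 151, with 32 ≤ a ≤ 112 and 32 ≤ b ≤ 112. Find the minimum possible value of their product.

ab = a(151 − a) is concave in a, so over [39, 112] it is minimized at an endpoint.
At the endpoint a = 39, b = 151 − 39 = 112, so ab = 39 × 112 = 4368.

4368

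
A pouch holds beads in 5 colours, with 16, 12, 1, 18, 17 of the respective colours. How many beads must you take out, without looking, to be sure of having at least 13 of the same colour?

50

In the worst case you take as many as possible of each colour without reaching 13: 12 + 12 + 1 + 12 + 12 = 49.
The next one must give 13 of some colour, so 49 + 1 = 50.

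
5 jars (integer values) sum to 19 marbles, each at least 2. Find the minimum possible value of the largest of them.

The 5 values sum to 19, so their maximum is at least ⌈19/5⌉ = 4.
Achievable: 4 of them at 4 and 1 at 3 total 19.

4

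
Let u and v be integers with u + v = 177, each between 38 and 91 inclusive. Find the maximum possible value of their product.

7832

For a fixed sum, the product uv is largest when u and v are as close as possible.
Taking u = 88 and v = 89 (both in [38, 91]) gives uv = 7832.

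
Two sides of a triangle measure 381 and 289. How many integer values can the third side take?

577

The triangle inequality gives |381 − 289| < c < 381 + 289, i.e. 92 < c < 670.
So c can be any integer from 93 to 669: 577 values.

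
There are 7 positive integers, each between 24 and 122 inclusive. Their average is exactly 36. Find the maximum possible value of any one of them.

Maximizing one value means minimizing the remaining 6.
The total is 7 × 36 = 252.
The other 6 contribute at least 6 × 24 = 144, leaving at most 252 − 144 = 108.
Since 108 ≤ 122, this is achievable: one at 108 and 6 at 24.

108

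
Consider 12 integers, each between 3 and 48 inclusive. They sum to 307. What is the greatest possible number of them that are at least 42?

6

If k of the values are ≥ 42, the total is ≥ 42k + 3(12 − k).
Setting 42k + 3(12 − k) ≤ 307 gives 39k ≤ 271, so k ≤ 6.
k = 6 is achieved by 6 values at 42 and 6 at 3, total 270; add 37 to one value (staying below 42) to reach 307.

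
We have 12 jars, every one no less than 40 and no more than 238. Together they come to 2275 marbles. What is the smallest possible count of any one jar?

Minimizing one value means maximizing the remaining 11.
The other 11 can take up 11 × 238 = 2618 ≥ 2275 − 40, so one jar can sit at its floor of 40.
Achievable: one at 40 and the other 11 totalling 2235, which fits since 11 × 40 ≤ 2235 ≤ 11 × 238.

40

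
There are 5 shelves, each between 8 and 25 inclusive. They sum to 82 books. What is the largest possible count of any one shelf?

25

To make one shelf as large as possible, make the other 4 as small as possible.
The other 4 contribute at least 4 × 8 = 32, leaving at most 82 − 32 = 50.
But each shelf is capped at 25, so the maximum is 25.
Achievable: one at 25 and the other 4 totalling 57, which fits since 4 × 8 ≤ 57 ≤ 4 × 25.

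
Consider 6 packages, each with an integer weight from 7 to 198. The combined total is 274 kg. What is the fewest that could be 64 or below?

If only k of them are at most 64, the other 6 − k are at least 65, so the total is at least (6 − k)·65 + k·7.
This is ≤ 274, so (6 − k)·65 + 7k ≤ 274, which gives k ≥ 2.
Exactly 2 works: 2 values at 7 and 4 at 65 total 274.

2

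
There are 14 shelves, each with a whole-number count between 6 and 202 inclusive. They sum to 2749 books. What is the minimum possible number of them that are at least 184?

Each value short of 184 is at most 183, costing at least 202 − 183 = 19 against the maximum total of 2828.
We can afford to lose at most 2828 − 2749 = 79, so at most ⌊79/19⌋ = 4 fall short, and at least 10 are ≥ 184.
Exactly 10 works: 10 values at 202 and 4 at 183 total 2752; lower one of the high values by 3 (still ≥ 184) to hit 2749.

10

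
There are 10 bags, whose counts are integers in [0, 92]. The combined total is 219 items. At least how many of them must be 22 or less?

1

Each value above 22 is at least 23, contributing at least 23 − 0 = 23 above the floor 0.
The sum exceeds the floor total 0 by 219, so at most ⌊219/23⌋ = 9 exceed 22, and at least 1 are ≤ 22.
Exactly 1 works: 1 value at 0 and 9 at 23 total 207; raise one of the low values by 12 (still ≤ 22) to hit 219.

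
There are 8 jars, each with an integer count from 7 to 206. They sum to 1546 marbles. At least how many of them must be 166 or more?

Suppose at most 8 − j of them reach 166; then j values are ≤ 165 and the rest ≤ 206.
The total is then ≤ 165·j + 206·(8 − j) = 1648 − 41j. For this to be ≥ 1546 we need j ≤ 2, so at least 8 − 2 = 6 must reach 166.
Exactly 6 works: 6 values at 206 and 2 at 165 total 1566; lower one of the high values by 20 (still ≥ 166) to hit 1546.

6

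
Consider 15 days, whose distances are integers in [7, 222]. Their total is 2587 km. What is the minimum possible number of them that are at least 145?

6

Suppose at most 15 − j of them reach 145; then j values are ≤ 144 and the rest ≤ 222.
The total is then ≤ 144·j + 222·(15 − j) = 3330 − 78j. For this to be ≥ 2587 we need j ≤ 9, so at least 15 − 9 = 6 must reach 145.
Exactly 6 works: 6 values at 222 and 9 at 144 total 2628; lower one of the high values by 41 (still ≥ 145) to hit 2587.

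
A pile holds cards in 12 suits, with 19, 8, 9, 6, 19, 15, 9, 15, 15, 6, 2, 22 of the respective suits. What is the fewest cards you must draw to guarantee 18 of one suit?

137

In the worst case you take as many as possible of each suit without reaching 18: 17 + 8 + 9 + 6 + 17 + 15 + 9 + 15 + 15 + 6 + 2 + 17 = 136.
The next one must give 18 of some suit, so 136 + 1 = 137.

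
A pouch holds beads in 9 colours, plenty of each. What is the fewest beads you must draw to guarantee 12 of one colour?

In the worst case you draw 11 of each of the 9 colours: 9 × 11 = 99.
One more forces 12 of some colour, so 99 + 1 = 100.

100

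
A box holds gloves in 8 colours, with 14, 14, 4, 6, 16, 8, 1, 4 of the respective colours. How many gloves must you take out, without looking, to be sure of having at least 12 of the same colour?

57

In the worst case you take as many as possible of each colour without reaching 12: 11 + 11 + 4 + 6 + 11 + 8 + 1 + 4 = 56.
The next one must give 12 of some colour, so 56 + 1 = 57.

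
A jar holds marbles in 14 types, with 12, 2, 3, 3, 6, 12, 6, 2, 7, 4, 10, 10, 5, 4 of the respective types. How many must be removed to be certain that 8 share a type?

71

In the worst case you take as many as possible of each type without reaching 8: 7 + 2 + 3 + 3 + 6 + 7 + 6 + 2 + 7 + 4 + 7 + 7 + 5 + 4 = 70.
The next one must give 8 of some type, so 70 + 1 = 71.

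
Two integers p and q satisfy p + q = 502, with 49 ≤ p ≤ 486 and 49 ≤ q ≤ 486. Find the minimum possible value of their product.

22197

pq = p(502 − p) is concave in p, so over [49, 453] it is minimized at an endpoint.
At the endpoint p = 49, q = 502 − 49 = 453, so pq = 49 × 453 = 22197.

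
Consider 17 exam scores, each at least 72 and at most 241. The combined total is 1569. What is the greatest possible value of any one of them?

241

Maximizing one value means minimizing the remaining 16.
The other 16 contribute at least 16 × 72 = 1152, leaving at most 1569 − 1152 = 417.
But each score is capped at 241, so the maximum is 241.
Achievable: one at 241 and the other 16 totalling 1328, which fits since 16 × 72 ≤ 1328 ≤ 16 × 241.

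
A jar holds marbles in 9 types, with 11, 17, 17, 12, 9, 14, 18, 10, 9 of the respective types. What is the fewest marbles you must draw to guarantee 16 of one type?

In the worst case you take as many as possible of each type without reaching 16: 11 + 15 + 15 + 12 + 9 + 14 + 15 + 10 + 9 = 110.
The next one must give 16 of some type, so 110 + 1 = 111.

111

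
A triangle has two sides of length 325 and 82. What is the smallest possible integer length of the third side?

The third side must exceed |325 − 82| = 243.
The smallest integer above 243 is 244.

244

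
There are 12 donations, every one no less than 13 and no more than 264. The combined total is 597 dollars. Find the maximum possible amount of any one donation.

To make one donation as large as possible, make the other 11 as small as possible.
The other 11 contribute at least 11 × 13 = 143, leaving at most 597 − 143 = 454.
But each donation is capped at 264, so the maximum is 264.
Achievable: one at 264 and the other 11 totalling 333, which fits since 11 × 13 ≤ 333 ≤ 11 × 264.

264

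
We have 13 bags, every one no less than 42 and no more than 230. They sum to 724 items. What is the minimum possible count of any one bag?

To make one bag as small as possible, make the other 12 as large as possible.
The other 12 can take up 12 × 230 = 2760 ≥ 724 − 42, so one bag can sit at its floor of 42.
Achievable: one at 42 and the other 12 totalling 682, which fits since 12 × 42 ≤ 682 ≤ 12 × 230.

42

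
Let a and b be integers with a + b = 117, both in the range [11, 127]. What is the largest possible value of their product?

For a fixed sum, the product ab is largest when a and b are as close as possible.
Taking a = 58 and b = 59 (both in [11, 127]) gives ab = 3422.

3422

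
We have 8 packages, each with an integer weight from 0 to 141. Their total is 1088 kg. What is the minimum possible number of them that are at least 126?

6

Each value short of 126 is at most 125, costing at least 141 − 125 = 16 against the maximum total of 1128.
We can afford to lose at most 1128 − 1088 = 40, so at most ⌊40/16⌋ = 2 fall short, and at least 6 are ≥ 126.
Exactly 6 works: 6 values at 141 and 2 at 125 total 1096; lower one of the high values by 8 (still ≥ 126) to hit 1088.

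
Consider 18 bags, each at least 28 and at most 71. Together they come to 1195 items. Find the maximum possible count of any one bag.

Maximizing one value means minimizing the remaining 17.
The other 17 contribute at least 17 × 28 = 476, leaving at most 1195 − 476 = 719.
But each bag is capped at 71, so the maximum is 71.
Achievable: one at 71 and the other 17 totalling 1124, which fits since 17 × 28 ≤ 1124 ≤ 17 × 71.

71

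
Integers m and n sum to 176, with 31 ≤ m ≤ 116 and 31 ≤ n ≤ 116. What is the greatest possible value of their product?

mn = m(176 − m) is maximized when m is as near 176/2 as the bounds allow.
Taking m = 88 and n = 88 (both in [31, 116]) gives mn = 7744.

7744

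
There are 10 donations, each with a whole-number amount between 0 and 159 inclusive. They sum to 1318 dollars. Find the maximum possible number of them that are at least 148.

Suppose k of them are at least 148. Those contribute at least 148 each and the other 10 − k at least 0 each.
So the total is at least 148k + 0(10 − k) = 0 + 148k. This must be ≤ 1318, giving k ≤ 8.
k = 8 is achieved by 8 values at 148 and 2 at 0, total 1184; add 134 to one value (staying below 148) to reach 1318.

8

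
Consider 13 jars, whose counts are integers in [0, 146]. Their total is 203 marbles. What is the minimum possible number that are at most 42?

Let j be the number exceeding 42. Then the total is ≥ 43·j + 0·(13 − j) = 0 + 43j.
So 43j ≤ 203 and j ≤ 4; hence at least 13 − 4 = 9 are ≤ 42.
Exactly 9 works: 9 values at 0 and 4 at 43 total 172; raise one of the low values by 31 (still ≤ 42) to hit 203.

9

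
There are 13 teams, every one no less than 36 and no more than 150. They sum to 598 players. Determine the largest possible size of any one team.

150

To make one team as large as possible, make the other 12 as small as possible.
The other 12 contribute at least 12 × 36 = 432, leaving at most 598 − 432 = 166.
But each team is capped at 150, so the maximum is 150.
Achievable: one at 150 and the other 12 totalling 448, which fits since 12 × 36 ≤ 448 ≤ 12 × 150.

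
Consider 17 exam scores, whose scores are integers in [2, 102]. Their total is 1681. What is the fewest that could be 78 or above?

15

If only k of them are at least 78, the other 17 − k are at most 77, so the total is at most k·102 + (17 − k)·77.
This must reach 1681, so k·102 + (17 − k)·77 ≥ 1681, giving k ≥ 15.
Exactly 15 works: 15 values at 102 and 2 at 77 total 1684; lower one of the high values by 3 (still ≥ 78) to hit 1681.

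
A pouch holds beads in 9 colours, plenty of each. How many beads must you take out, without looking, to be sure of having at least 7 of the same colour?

You could draw 6 of every colour without reaching 7 of any — 54 in all.
One more forces 7 of some colour, so 54 + 1 = 55.

55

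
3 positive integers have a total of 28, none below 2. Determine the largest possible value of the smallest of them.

9

The average is 28/3 < 10, so some value is ≤ 9.
Taking 2 copies of 9 and 1 copy of 10 gives exactly 28, so 9 is attained.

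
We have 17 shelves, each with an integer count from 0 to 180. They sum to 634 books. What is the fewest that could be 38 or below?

1

If only k of them are at most 38, the other 17 − k are at least 39, so the total is at least (17 − k)·39 + k·0.
This is ≤ 634, so (17 − k)·39 + 0k ≤ 634, which gives k ≥ 1.
Exactly 1 works: 1 value at 0 and 16 at 39 total 624; raise one of the low values by 10 (still ≤ 38) to hit 634.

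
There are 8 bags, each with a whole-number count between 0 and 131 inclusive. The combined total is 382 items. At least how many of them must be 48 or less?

Each value above 48 is at least 49, contributing at least 49 − 0 = 49 above the floor 0.
The sum exceeds the floor total 0 by 382, so at most ⌊382/49⌋ = 7 exceed 48, and at least 1 are ≤ 48.
Exactly 1 works: 1 value at 0 and 7 at 49 total 343; raise one of the low values by 39 (still ≤ 48) to hit 382.

1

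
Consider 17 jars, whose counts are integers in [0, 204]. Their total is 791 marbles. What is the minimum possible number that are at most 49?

Let j be the number exceeding 49. Then the total is ≥ 50·j + 0·(17 − j) = 0 + 50j.
So 50j ≤ 791 and j ≤ 15; hence at least 17 − 15 = 2 are ≤ 49.
Exactly 2 works: 2 values at 0 and 15 at 50 total 750; raise one of the low values by 41 (still ≤ 49) to hit 791.

2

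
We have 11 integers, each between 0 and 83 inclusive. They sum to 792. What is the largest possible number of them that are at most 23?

2

Each value at 23 or below falls at least 83 − 23 = 60 short of the ceiling 83.
The ceiling total is 11 × 83 = 913, and we need 792, so at most ⌊(913 − 792)/60⌋ = 2 can be that low.
k = 2 is achieved by 2 values at 23 and 9 at 83, total 793; lower one of the 83's by 1 (still > 23) to reach 792.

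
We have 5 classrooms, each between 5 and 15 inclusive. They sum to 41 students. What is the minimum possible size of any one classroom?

To make one classroom as small as possible, make the other 4 as large as possible.
The other 4 can take up 4 × 15 = 60 ≥ 41 − 5, so one classroom can sit at its floor of 5.
Achievable: one at 5 and the other 4 totalling 36, which fits since 4 × 5 ≤ 36 ≤ 4 × 15.

5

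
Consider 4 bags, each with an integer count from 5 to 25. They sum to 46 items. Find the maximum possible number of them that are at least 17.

Suppose k of them are at least 17. Those contribute at least 17 each and the other 4 − k at least 5 each.
So the total is at least 17k + 5(4 − k) = 20 + 12k. This must be ≤ 46, giving k ≤ 2.
k = 2 is achieved by 2 values at 17 and 2 at 5, total 44; add 2 to one value (staying below 17) to reach 46.

2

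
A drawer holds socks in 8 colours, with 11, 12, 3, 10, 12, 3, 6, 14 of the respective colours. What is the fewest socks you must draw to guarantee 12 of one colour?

67

In the worst case you take as many as possible of each colour without reaching 12: 11 + 11 + 3 + 10 + 11 + 3 + 6 + 11 = 66.
The next one must give 12 of some colour, so 66 + 1 = 67.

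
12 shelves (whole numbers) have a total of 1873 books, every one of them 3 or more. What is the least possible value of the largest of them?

157

The average is 1873/12 > 156, so not all 12 can be 156 or less; the largest is ≥ 157.
Taking 11 copies of 156 and 1 copy of 157 gives exactly 1873, so 157 is attained.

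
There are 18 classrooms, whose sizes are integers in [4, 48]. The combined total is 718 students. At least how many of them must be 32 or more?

If only k of them are at least 32, the other 18 − k are at most 31, so the total is at most k·48 + (18 − k)·31.
This must reach 718, so k·48 + (18 − k)·31 ≥ 718, giving k ≥ 10.
Exactly 10 works: 10 values at 48 and 8 at 31 total 728; lower one of the high values by 10 (still ≥ 32) to hit 718.

10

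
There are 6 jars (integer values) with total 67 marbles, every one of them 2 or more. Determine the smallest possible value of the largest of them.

Some value must be at least ⌈67/6⌉ = 12, since 6 × 11 = 66 < 67.
Taking 5 copies of 11 and 1 copy of 12 gives exactly 67, so 12 is attained.

12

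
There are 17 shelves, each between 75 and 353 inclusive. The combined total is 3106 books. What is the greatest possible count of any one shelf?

To make one shelf as large as possible, make the other 16 as small as possible.
The other 16 contribute at least 16 × 75 = 1200, leaving at most 3106 − 1200 = 1906.
But each shelf is capped at 353, so the maximum is 353.
Achievable: one at 353 and the other 16 totalling 2753, which fits since 16 × 75 ≤ 2753 ≤ 16 × 353.

353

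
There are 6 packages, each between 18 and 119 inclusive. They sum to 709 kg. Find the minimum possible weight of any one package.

Minimizing one value means maximizing the remaining 5.
The other 5 contribute at most 5 × 119 = 595, leaving at least 709 − 595 = 114.
Since 114 ≥ 18, this is achievable: one at 114 and 5 at 119.

114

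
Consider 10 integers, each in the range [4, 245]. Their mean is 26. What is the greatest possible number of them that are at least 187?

1

The total is 10 × 26 = 260.
Suppose k of them are at least 187. Those contribute at least 187 each and the other 10 − k at least 4 each.
So the total is at least 187k + 4(10 − k) = 40 + 183k. This must be ≤ 260, giving k ≤ 1.
k = 1 is achieved by 1 value at 187 and 9 at 4, total 223; add 37 to one value (staying below 187) to reach 260.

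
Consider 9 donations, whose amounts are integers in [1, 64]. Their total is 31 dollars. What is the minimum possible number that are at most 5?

Each value above 5 is at least 6, contributing at least 6 − 1 = 5 above the floor 1.
The sum exceeds the floor total 9 by 22, so at most ⌊22/5⌋ = 4 exceed 5, and at least 5 are ≤ 5.
Exactly 5 works: 5 values at 1 and 4 at 6 total 29; raise one of the low values by 2 (still ≤ 5) to hit 31.

5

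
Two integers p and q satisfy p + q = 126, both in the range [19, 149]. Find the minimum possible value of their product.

For a fixed sum, pq is smallest when p and q are as far apart as possible.
The extreme feasible split is p = 19, q = 107, giving pq = 2033.

2033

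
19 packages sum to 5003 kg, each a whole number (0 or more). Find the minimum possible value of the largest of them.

The average is 5003/19 > 263, so not all 19 can be 263 or less; the largest is ≥ 264.
Achievable: 6 of them at 264 and 13 at 263 total 5003.

264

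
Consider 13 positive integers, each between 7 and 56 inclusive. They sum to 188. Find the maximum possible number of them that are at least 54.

Suppose k of them are at least 54. Those contribute at least 54 each and the other 13 − k at least 7 each.
So the total is at least 54k + 7(13 − k) = 91 + 47k. This must be ≤ 188, giving k ≤ 2.
k = 2 is achieved by 2 values at 54 and 11 at 7, total 185; add 3 to one value (staying below 54) to reach 188.

2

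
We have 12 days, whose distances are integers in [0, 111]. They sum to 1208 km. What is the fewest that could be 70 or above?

10

Each value short of 70 is at most 69, costing at least 111 − 69 = 42 against the maximum total of 1332.
We can afford to lose at most 1332 − 1208 = 124, so at most ⌊124/42⌋ = 2 fall short, and at least 10 are ≥ 70.
Exactly 10 works: 10 values at 111 and 2 at 69 total 1248; lower one of the high values by 40 (still ≥ 70) to hit 1208.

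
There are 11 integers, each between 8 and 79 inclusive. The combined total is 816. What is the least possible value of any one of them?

26

To make one integer as small as possible, make the other 10 as large as possible.
The other 10 contribute at most 10 × 79 = 790, leaving at least 816 − 790 = 26.
Since 26 ≥ 8, this is achievable: one at 26 and 10 at 79.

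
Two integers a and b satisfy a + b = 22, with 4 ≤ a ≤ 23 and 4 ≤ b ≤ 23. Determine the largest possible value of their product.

121

With a + b fixed, ab peaks when the two are closest together.
Taking a = 11 and b = 11 (both in [4, 23]) gives ab = 121.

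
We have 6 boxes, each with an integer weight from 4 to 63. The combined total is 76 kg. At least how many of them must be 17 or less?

3

Each value above 17 is at least 18, contributing at least 18 − 4 = 14 above the floor 4.
The sum exceeds the floor total 24 by 52, so at most ⌊52/14⌋ = 3 exceed 17, and at least 3 are ≤ 17.
Exactly 3 works: 3 values at 4 and 3 at 18 total 66; raise one of the low values by 10 (still ≤ 17) to hit 76.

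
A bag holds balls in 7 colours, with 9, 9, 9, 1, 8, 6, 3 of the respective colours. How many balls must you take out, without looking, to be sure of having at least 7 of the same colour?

35

In the worst case you take as many as possible of each colour without reaching 7: 6 + 6 + 6 + 1 + 6 + 6 + 3 = 34.
The next one must give 7 of some colour, so 34 + 1 = 35.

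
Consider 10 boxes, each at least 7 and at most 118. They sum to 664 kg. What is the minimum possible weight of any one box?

To make one box as small as possible, make the other 9 as large as possible.
The other 9 can take up 9 × 118 = 1062 ≥ 664 − 7, so one box can sit at its floor of 7.
Achievable: one at 7 and the other 9 totalling 657, which fits since 9 × 7 ≤ 657 ≤ 9 × 118.

7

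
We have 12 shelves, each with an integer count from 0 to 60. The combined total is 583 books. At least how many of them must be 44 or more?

4

Each value short of 44 is at most 43, costing at least 60 − 43 = 17 against the maximum total of 720.
We can afford to lose at most 720 − 583 = 137, so at most ⌊137/17⌋ = 8 fall short, and at least 4 are ≥ 44.
Exactly 4 works: 4 values at 60 and 8 at 43 total 584; lower one of the high values by 1 (still ≥ 44) to hit 583.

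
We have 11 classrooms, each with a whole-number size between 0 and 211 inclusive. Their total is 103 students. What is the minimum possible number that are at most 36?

Let j be the number exceeding 36. Then the total is ≥ 37·j + 0·(11 − j) = 0 + 37j.
So 37j ≤ 103 and j ≤ 2; hence at least 11 − 2 = 9 are ≤ 36.
Exactly 9 works: 9 values at 0 and 2 at 37 total 74; raise one of the low values by 29 (still ≤ 36) to hit 103.

9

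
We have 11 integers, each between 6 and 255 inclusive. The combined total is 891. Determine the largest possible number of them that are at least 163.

5

Suppose k of them are at least 163. Those contribute at least 163 each and the other 11 − k at least 6 each.
So the total is at least 163k + 6(11 − k) = 66 + 157k. This must be ≤ 891, giving k ≤ 5.
k = 5 is achieved by 5 values at 163 and 6 at 6, total 851; add 40 to one value (staying below 163) to reach 891.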